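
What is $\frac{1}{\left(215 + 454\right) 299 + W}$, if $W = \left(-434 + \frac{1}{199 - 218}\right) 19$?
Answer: $\frac{1}{191784} \approx 5.2142 \cdot 10^{-6}$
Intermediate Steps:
$W = -8247$ ($W = \left(-434 + \frac{1}{-19}\right) 19 = \left(-434 - \frac{1}{19}\right) 19 = \left(- \frac{8247}{19}\right) 19 = -8247$)
$\frac{1}{\left(215 + 454\right) 299 + W} = \frac{1}{\left(215 + 454\right) 299 - 8247} = \frac{1}{669 \cdot 299 - 8247} = \frac{1}{200031 - 8247} = \frac{1}{191784}$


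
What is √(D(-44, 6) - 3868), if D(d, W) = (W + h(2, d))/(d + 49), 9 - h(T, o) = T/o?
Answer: I*√46766390/110 ≈ 62.169*I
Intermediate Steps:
h(T, o) = 9 - T/o
D(d, W) = (9 + W - 2/d)/(49 + d) (D(d, W) = (W + (9 - 1*2/d))/(d + 49) = (W + (9 - 2/d))/(49 + d) = (9 + W - 2/d)/(49 + d))
√(D(-44, 6) - 3868) = √((-2 - 44*(9 + 6))/((-44)*(49 - 44)) - 3868) = √(-1/44*(-2 - 44*15)/5 - 3868) = √(-1/44*⅕*(-2 - 660) - 3868) = √(-1/44*⅕*(-662) - 3868) = √(331/110 - 3868) = √(-425149/110) = I*√46766390/110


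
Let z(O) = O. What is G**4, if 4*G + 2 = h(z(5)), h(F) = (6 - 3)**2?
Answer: 2401/256 ≈ 9.3789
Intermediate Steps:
h(F) = 9 (h(F) = 3**2 = 9)
G = 7/4 (G = -1/2 + (1/4)*9 = -1/2 + 9/4 = 7/4 ≈ 1.7500)
G**4 = (7/4)**4 = 2401/256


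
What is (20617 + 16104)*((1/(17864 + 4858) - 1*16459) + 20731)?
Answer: 3564448165585/22722 ≈ 1.5687e+8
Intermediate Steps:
(20617 + 16104)*((1/(17864 + 4858) - 1*16459) + 20731) = 36721*((1/22722 - 16459) + 20731) = 36721*(-373981397/22722 + 20731) = 36721*(97068385/22722) = 3564448165585/22722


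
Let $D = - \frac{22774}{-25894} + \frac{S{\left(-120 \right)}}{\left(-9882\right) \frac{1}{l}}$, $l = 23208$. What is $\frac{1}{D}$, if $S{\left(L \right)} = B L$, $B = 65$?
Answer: $\frac{7107903}{130211641063} \approx 5.4587 \cdot 10^{-5}$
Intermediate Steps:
$S{\left(L \right)} = 65 L$
$D = \frac{130211641063}{7107903}$ ($D = - \frac{22774}{-25894} + \frac{65 \left(-120\right)}{\left(-9882\right) \frac{1}{23208}} = \left(-22774\right) \left(- \frac{1}{25894}\right) - \frac{7800}{\left(-9882\right) \frac{1}{23208}} = \frac{11387}{12947} - \frac{7800}{- \frac{1647}{3868}} = \frac{11387}{12947} - - \frac{10056800}{549} = \frac{11387}{12947} + \frac{10056800}{549} = \frac{130211641063}{7107903} \approx 18319.0$)
$\frac{1}{D} = \frac{1}{\frac{130211641063}{7107903}} = \frac{7107903}{130211641063}$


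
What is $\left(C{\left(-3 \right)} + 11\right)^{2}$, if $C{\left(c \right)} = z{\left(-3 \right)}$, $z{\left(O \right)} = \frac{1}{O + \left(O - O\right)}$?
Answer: $\frac{1024}{9} \approx 113.78$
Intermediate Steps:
$z{\left(O \right)} = \frac{1}{O}$ ($z{\left(O \right)} = \frac{1}{O + 0} = \frac{1}{O}$)
$C{\left(c \right)} = - \frac{1}{3}$ ($C{\left(c \right)} = \frac{1}{-3} = - \frac{1}{3}$)
$\left(C{\left(-3 \right)} + 11\right)^{2} = \left(- \frac{1}{3} + 11\right)^{2} = \left(\frac{32}{3}\right)^{2} = \frac{1024}{9}$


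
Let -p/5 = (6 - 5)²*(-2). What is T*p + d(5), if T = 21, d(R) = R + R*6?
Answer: 245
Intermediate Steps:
d(R) = 7*R (d(R) = R + 6*R = 7*R)
p = 10 (p = -5*(6 - 5)²*(-2) = -5*1²*(-2) = -5*(-2) = 10)
T*p + d(5) = 21*10 + 7*5 = 210 + 35 = 245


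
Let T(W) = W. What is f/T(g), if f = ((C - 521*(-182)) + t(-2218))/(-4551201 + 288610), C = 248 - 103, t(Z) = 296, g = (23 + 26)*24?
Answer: -13609/716115288 ≈ -1.9004e-5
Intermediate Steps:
g = 1176 (g = 49*24 = 1176)
C = 145
f = -95263/4262591 (f = ((145 - 521*(-182)) + 296)/(-4551201 + 288610) = ((145 + 94822) + 296)/(-4262591) = (94967 + 296)*(-1/4262591) = 95263*(-1/4262591) = -95263/4262591 ≈ -0.022349)
f/T(g) = -95263/4262591/1176 = -95263/4262591*1/1176 = -13609/716115288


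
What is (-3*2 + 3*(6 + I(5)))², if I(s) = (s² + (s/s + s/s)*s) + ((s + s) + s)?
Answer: 26244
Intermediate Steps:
I(s) = s² + 5*s (I(s) = (s² + (1 + 1)*s) + (2*s + s) = (s² + 2*s) + 3*s = s² + 5*s)
(-3*2 + 3*(6 + I(5)))² = (-3*2 + 3*(6 + 5*(5 + 5)))² = (-6 + 3*(6 + 5*10))² = (-6 + 3*(6 + 50))² = (-6 + 3*56)² = (-6 + 168)² = 162² = 26244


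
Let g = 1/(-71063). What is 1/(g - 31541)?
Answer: -71063/2241398084 ≈ -3.1705e-5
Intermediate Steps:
g = -1/71063 ≈ -1.4072e-5
1/(g - 31541) = 1/(-1/71063 - 31541) = 1/(-2241398084/71063) = -71063/2241398084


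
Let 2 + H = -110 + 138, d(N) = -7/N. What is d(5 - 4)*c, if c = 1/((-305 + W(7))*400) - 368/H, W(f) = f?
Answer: 153529691/1549600 ≈ 99.077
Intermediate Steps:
H = 26 (H = -2 + (-110 + 138) = -2 + 28 = 26)
c = -21932813/1549600 (c = 1/((-305 + 7)*400) - 368/26 = (1/400)/(-298) - 368*1/26 = -1/298*1/400 - 184/13 = -1/119200 - 184/13 = -21932813/1549600 ≈ -14.154)
d(5 - 4)*c = -7/(5 - 4)*(-21932813/1549600) = -7/1*(-21932813/1549600) = -7*1*(-21932813/1549600) = -7*(-21932813/1549600) = 153529691/1549600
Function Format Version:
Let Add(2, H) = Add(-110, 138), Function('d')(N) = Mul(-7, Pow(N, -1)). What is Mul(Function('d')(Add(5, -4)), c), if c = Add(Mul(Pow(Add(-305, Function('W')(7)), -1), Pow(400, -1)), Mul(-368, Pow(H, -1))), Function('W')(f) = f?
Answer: Rational(153529691, 1549600) ≈ 99.077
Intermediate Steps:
H = 26 (H = Add(-2, Add(-110, 138)) = Add(-2, 28) = 26)
c = Rational(-21932813, 1549600) (c = Add(Mul(Pow(Add(-305, 7), -1), Pow(400, -1)), Mul(-368, Pow(26, -1))) = Add(Mul(Pow(-298, -1), Rational(1, 400)), Mul(-368, Rational(1, 26))) = Add(Mul(Rational(-1, 298), Rational(1, 400)), Rational(-184, 13)) = Add(Rational(-1, 119200), Rational(-184, 13)) = Rational(-21932813, 1549600) ≈ -14.154)
Mul(Function('d')(Add(5, -4)), c) = Mul(Mul(-7, Pow(Add(5, -4), -1)), Rational(-21932813, 1549600)) = Mul(Mul(-7, Pow(1, -1)), Rational(-21932813, 1549600)) = Mul(Mul(-7, 1), Rational(-21932813, 1549600)) = Mul(-7, Rational(-21932813, 1549600)) = Rational(153529691, 1549600)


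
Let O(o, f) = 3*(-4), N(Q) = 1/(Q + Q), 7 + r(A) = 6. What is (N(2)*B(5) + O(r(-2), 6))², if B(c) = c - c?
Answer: 144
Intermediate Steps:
r(A) = -1 (r(A) = -7 + 6 = -1)
N(Q) = 1/(2*Q)
B(c) = 0
O(o, f) = -12
(N(2)*B(5) + O(r(-2), 6))² = (((½)/2)*0 - 12)² = (((½)*(½))*0 - 12)² = ((¼)*0 - 12)² = (0 - 12)² = (-12)² = 144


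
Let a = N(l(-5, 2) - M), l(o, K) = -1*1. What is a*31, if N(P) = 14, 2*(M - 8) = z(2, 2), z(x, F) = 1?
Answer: 434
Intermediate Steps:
l(o, K) = -1
M = 17/2 (M = 8 + (½)*1 = 8 + ½ = 17/2 ≈ 8.5000)
a = 14
a*31 = 14*31 = 434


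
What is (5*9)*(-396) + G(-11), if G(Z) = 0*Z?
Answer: -17820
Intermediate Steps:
G(Z) = 0
(5*9)*(-396) + G(-11) = (5*9)*(-396) + 0 = 45*(-396) + 0 = -17820 + 0 = -17820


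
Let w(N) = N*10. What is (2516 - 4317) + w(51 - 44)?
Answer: -1731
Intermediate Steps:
w(N) = 10*N
(2516 - 4317) + w(51 - 44) = (2516 - 4317) + 10*(51 - 44) = -1801 + 10*7 = -1801 + 70 = -1731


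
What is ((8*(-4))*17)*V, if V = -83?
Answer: 45152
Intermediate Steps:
((8*(-4))*17)*V = ((8*(-4))*17)*(-83) = -32*17*(-83) = -544*(-83) = 45152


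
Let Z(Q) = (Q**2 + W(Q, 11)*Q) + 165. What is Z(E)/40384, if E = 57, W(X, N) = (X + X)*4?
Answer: 14703/20192 ≈ 0.72816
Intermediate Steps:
W(X, N) = 8*X (W(X, N) = (2*X)*4 = 8*X)
Z(Q) = 165 + 9*Q**2 (Z(Q) = (Q**2 + (8*Q)*Q) + 165 = (Q**2 + 8*Q**2) + 165 = 9*Q**2 + 165 = 165 + 9*Q**2)
Z(E)/40384 = (165 + 9*57**2)/40384 = (165 + 9*3249)*(1/40384) = (165 + 29241)*(1/40384) = 29406*(1/40384) = 14703/20192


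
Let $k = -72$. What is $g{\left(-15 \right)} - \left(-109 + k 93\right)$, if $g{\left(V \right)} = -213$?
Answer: $6592$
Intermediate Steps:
$g{\left(-15 \right)} - \left(-109 + k 93\right) = -213 - \left(-109 - 6696\right) = -213 - -6805 = -213 + 6805 = 6592$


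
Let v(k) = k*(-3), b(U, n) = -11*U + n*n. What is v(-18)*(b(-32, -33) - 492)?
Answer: 51246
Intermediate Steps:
b(U, n) = n² - 11*U (b(U, n) = -11*U + n² = n² - 11*U)
v(k) = -3*k
v(-18)*(b(-32, -33) - 492) = (-3*(-18))*(((-33)² - 11*(-32)) - 492) = 54*((1089 + 352) - 492) = 54*(1441 - 492) = 54*949 = 51246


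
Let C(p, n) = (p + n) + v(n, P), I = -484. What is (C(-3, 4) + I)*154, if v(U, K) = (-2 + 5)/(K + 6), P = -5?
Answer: -73920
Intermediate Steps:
v(U, K) = 3/(6 + K)
C(p, n) = 3 + n + p (C(p, n) = (p + n) + 3/(6 - 5) = (n + p) + 3/1 = (n + p) + 3*1 = (n + p) + 3 = 3 + n + p)
(C(-3, 4) + I)*154 = ((3 + 4 - 3) - 484)*154 = (4 - 484)*154 = -480*154 = -73920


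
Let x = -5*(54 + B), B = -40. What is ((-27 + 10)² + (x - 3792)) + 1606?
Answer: -1967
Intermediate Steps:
x = -70 (x = -5*(54 - 40) = -5*14 = -70)
((-27 + 10)² + (x - 3792)) + 1606 = ((-27 + 10)² + (-70 - 3792)) + 1606 = ((-17)² - 3862) + 1606 = (289 - 3862) + 1606 = -3573 + 1606 = -1967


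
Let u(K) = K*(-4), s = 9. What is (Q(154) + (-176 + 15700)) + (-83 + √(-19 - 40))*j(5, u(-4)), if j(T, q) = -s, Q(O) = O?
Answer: 16425 - 9*I*√59 ≈ 16425.0 - 69.13*I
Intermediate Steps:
u(K) = -4*K
j(T, q) = -9 (j(T, q) = -1*9 = -9)
(Q(154) + (-176 + 15700)) + (-83 + √(-19 - 40))*j(5, u(-4)) = (154 + (-176 + 15700)) + (-83 + √(-19 - 40))*(-9) = (154 + 15524) + (-83 + √(-59))*(-9) = 15678 + (-83 + I*√59)*(-9) = 15678 + (747 - 9*I*√59) = 16425 - 9*I*√59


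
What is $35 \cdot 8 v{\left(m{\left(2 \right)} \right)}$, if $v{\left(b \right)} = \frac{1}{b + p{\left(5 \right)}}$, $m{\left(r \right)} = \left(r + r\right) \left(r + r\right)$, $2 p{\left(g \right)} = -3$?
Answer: $\frac{560}{29} \approx 19.31$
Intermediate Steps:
$p{\left(g \right)} = - \frac{3}{2}$ ($p{\left(g \right)} = \frac{1}{2} \left(-3\right) = - \frac{3}{2}$)
$m{\left(r \right)} = 4 r^{2}$ ($m{\left(r \right)} = 2 r 2 r = 4 r^{2}$)
$v{\left(b \right)} = \frac{1}{- \frac{3}{2} + b}$ ($v{\left(b \right)} = \frac{1}{b - \frac{3}{2}} = \frac{1}{- \frac{3}{2} + b}$)
$35 \cdot 8 v{\left(m{\left(2 \right)} \right)} = 35 \cdot 8 \frac{2}{-3 + 2 \cdot 4 \cdot 2^{2}} = 280 \frac{2}{-3 + 2 \cdot 4 \cdot 4} = 280 \frac{2}{-3 + 2 \cdot 16} = 280 \frac{2}{-3 + 32} = 280 \cdot \frac{2}{29} = \frac{560}{29}$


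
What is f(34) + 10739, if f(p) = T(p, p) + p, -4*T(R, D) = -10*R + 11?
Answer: 43421/4 ≈ 10855.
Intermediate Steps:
T(R, D) = -11/4 + 5*R/2 (T(R, D) = -(-10*R + 11)/4 = -(11 - 10*R)/4 = -11/4 + 5*R/2)
f(p) = -11/4 + 7*p/2 (f(p) = (-11/4 + 5*p/2) + p = -11/4 + 7*p/2)
f(34) + 10739 = (-11/4 + (7/2)*34) + 10739 = (-11/4 + 119) + 10739 = 465/4 + 10739 = 43421/4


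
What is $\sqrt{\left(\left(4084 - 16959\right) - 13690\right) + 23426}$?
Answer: $i \sqrt{3139} \approx 56.027 i$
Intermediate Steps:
$\sqrt{\left(\left(4084 - 16959\right) - 13690\right) + 23426} = \sqrt{\left(-12875 - 13690\right) + 23426} = \sqrt{-26565 + 23426} = \sqrt{-3139} = i \sqrt{3139}$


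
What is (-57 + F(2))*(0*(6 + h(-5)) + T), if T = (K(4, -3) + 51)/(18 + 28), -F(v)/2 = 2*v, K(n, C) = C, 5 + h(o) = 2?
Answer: -1560/23 ≈ -67.826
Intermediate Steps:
h(o) = -3 (h(o) = -5 + 2 = -3)
F(v) = -4*v
T = 24/23 (T = (-3 + 51)/(18 + 28) = 48/46 = 48*(1/46) = 24/23 ≈ 1.0435)
(-57 + F(2))*(0*(6 + h(-5)) + T) = (-57 - 4*2)*(0*(6 - 3) + 24/23) = (-57 - 8)*(0*3 + 24/23) = -65*(0 + 24/23) = -65*24/23 = -1560/23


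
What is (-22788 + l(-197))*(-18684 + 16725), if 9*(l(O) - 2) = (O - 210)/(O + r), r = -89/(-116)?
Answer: 3048238119250/68289 ≈ 4.4637e+7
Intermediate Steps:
r = 89/116 (r = -89*(-1/116) = 89/116 ≈ 0.76724)
l(O) = 2 + (-210 + O)/(9*(89/116 + O)) (l(O) = 2 + ((O - 210)/(O + 89/116))/9 = 2 + ((-210 + O)/(89/116 + O))/9 = 2 + (-210 + O)/(9*(89/116 + O)))
(-22788 + l(-197))*(-18684 + 16725) = (-22788 + 2*(-11379 + 1102*(-197))/(9*(89 + 116*(-197))))*(-18684 + 16725) = (-22788 + 2*(-11379 - 217094)/(9*(89 - 22852)))*(-1959) = (-22788 + (2/9)*(-228473)/(-22763))*(-1959) = (-22788 + (2/9)*(-1/22763)*(-228473))*(-1959) = (-22788 + 456946/204867)*(-1959) = -4668052250/204867*(-1959) = 3048238119250/68289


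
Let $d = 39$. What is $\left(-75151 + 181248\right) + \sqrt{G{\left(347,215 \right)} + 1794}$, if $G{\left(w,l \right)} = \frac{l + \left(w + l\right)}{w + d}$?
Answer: $106097 + \frac{3 \sqrt{29733194}}{386} \approx 1.0614 \cdot 10^{5}$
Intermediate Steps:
$G{\left(w,l \right)} = \frac{w + 2 l}{39 + w}$ ($G{\left(w,l \right)} = \frac{l + \left(w + l\right)}{w + 39} = \frac{l + \left(l + w\right)}{39 + w} = \frac{w + 2 l}{39 + w}$)
$\left(-75151 + 181248\right) + \sqrt{G{\left(347,215 \right)} + 1794} = \left(-75151 + 181248\right) + \sqrt{\frac{347 + 2 \cdot 215}{39 + 347} + 1794} = 106097 + \sqrt{\frac{347 + 430}{386} + 1794} = 106097 + \sqrt{\frac{1}{386} \cdot 777 + 1794} = 106097 + \sqrt{\frac{777}{386} + 1794} = 106097 + \sqrt{\frac{693261}{386}} = 106097 + \frac{3 \sqrt{29733194}}{386}$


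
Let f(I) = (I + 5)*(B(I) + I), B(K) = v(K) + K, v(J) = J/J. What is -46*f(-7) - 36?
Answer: -1232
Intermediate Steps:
v(J) = 1
B(K) = 1 + K
f(I) = (1 + 2*I)*(5 + I) (f(I) = (I + 5)*((1 + I) + I) = (5 + I)*(1 + 2*I) = (1 + 2*I)*(5 + I))
-46*f(-7) - 36 = -46*(5 + 2*(-7)² + 11*(-7)) - 36 = -46*(5 + 2*49 - 77) - 36 = -46*(5 + 98 - 77) - 36 = -46*26 - 36 = -1196 - 36 = -1232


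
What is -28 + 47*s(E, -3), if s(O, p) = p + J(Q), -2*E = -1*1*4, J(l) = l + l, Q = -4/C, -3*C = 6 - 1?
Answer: 283/5 ≈ 56.600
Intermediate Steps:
C = -5/3 (C = -(6 - 1)/3 = -⅓*5 = -5/3 ≈ -1.6667)
Q = 12/5 (Q = -4/(-5/3) = -4*(-⅗) = 12/5 ≈ 2.4000)
J(l) = 2*l
E = 2 (E = -(-1*1)*4/2 = -(-1)*4/2 = -½*(-4) = 2)
s(O, p) = 24/5 + p (s(O, p) = p + 2*(12/5) = p + 24/5 = 24/5 + p)
-28 + 47*s(E, -3) = -28 + 47*(24/5 - 3) = -28 + 47*(9/5) = -28 + 423/5 = 283/5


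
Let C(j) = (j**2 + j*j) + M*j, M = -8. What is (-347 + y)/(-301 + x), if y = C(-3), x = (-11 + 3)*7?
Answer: 305/357 ≈ 0.85434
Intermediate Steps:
x = -56 (x = -8*7 = -56)
C(j) = -8*j + 2*j**2 (C(j) = (j**2 + j*j) - 8*j = (j**2 + j**2) - 8*j = 2*j**2 - 8*j = -8*j + 2*j**2)
y = 42 (y = 2*(-3)*(-4 - 3) = 2*(-3)*(-7) = 42)
(-347 + y)/(-301 + x) = (-347 + 42)/(-301 - 56) = -305/(-357) = -305*(-1/357) = 305/357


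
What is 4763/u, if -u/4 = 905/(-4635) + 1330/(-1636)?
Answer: 1805858109/1529026 ≈ 1181.1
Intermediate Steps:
u = 1529026/379143 (u = -4*(905/(-4635) + 1330/(-1636)) = -4*(905*(-1/4635) + 1330*(-1/1636)) = -4*(-181/927 - 665/818) = -4*(-764513/758286) = 1529026/379143 ≈ 4.0328)
4763/u = 4763/(1529026/379143) = 4763*(379143/1529026) = 1805858109/1529026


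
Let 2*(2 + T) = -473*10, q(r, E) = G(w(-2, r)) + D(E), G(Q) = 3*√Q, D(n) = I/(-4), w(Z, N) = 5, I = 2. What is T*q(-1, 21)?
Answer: 2367/2 - 7101*√5 ≈ -14695.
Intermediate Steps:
D(n) = -½ (D(n) = 2/(-4) = 2*(-¼) = -½)
q(r, E) = -½ + 3*√5 (q(r, E) = 3*√5 - ½ = -½ + 3*√5)
T = -2367 (T = -2 + (-473*10)/2 = -2 + (½)*(-4730) = -2 - 2365 = -2367)
T*q(-1, 21) = -2367*(-½ + 3*√5) = 2367/2 - 7101*√5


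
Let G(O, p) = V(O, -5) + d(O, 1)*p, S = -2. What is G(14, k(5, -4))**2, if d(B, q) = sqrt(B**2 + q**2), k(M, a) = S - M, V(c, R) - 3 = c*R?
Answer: 14142 + 938*sqrt(197) ≈ 27307.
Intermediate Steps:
V(c, R) = 3 + R*c (V(c, R) = 3 + c*R = 3 + R*c)
k(M, a) = -2 - M
G(O, p) = 3 - 5*O + p*sqrt(1 + O**2) (G(O, p) = (3 - 5*O) + sqrt(O**2 + 1**2)*p = (3 - 5*O) + sqrt(O**2 + 1)*p = (3 - 5*O) + sqrt(1 + O**2)*p = (3 - 5*O) + p*sqrt(1 + O**2) = 3 - 5*O + p*sqrt(1 + O**2))
G(14, k(5, -4))**2 = (3 - 5*14 + (-2 - 1*5)*sqrt(1 + 14**2))**2 = (3 - 70 + (-2 - 5)*sqrt(1 + 196))**2 = (3 - 70 - 7*sqrt(197))**2 = (-67 - 7*sqrt(197))**2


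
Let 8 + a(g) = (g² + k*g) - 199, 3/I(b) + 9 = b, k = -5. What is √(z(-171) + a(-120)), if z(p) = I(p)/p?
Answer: √43256211585/1710 ≈ 121.63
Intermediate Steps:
I(b) = 3/(-9 + b)
z(p) = 3/(p*(-9 + p)) (z(p) = (3/(-9 + p))/p = 3/(p*(-9 + p)))
a(g) = -207 + g² - 5*g (a(g) = -8 + ((g² - 5*g) - 199) = -8 + (-199 + g² - 5*g) = -207 + g² - 5*g)
√(z(-171) + a(-120)) = √(3/(-171*(-9 - 171)) + (-207 + (-120)² - 5*(-120))) = √(3*(-1/171)/(-180) + (-207 + 14400 + 600)) = √(3*(-1/171)*(-1/180) + 14793) = √(1/10260 + 14793) = √(151776181/10260) = √43256211585/1710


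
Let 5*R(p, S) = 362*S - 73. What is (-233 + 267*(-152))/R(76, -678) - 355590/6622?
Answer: -3906777020/73898209 ≈ -52.867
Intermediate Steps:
R(p, S) = -73/5 + 362*S/5 (R(p, S) = (362*S - 73)/5 = (-73 + 362*S)/5 = -73/5 + 362*S/5)
(-233 + 267*(-152))/R(76, -678) - 355590/6622 = (-233 + 267*(-152))/(-73/5 + (362/5)*(-678)) - 355590/6622 = (-233 - 40584)/(-73/5 - 245436/5) - 355590*1/6622 = -40817/(-245509/5) - 177795/3311 = -40817*(-5/245509) - 177795/3311 = 204085/245509 - 177795/3311 = -3906777020/73898209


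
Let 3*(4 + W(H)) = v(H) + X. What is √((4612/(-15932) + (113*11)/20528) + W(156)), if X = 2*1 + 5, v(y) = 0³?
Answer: I*√7128236337796455/61322268 ≈ 1.3768*I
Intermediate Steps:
v(y) = 0
X = 7 (X = 2 + 5 = 7)
W(H) = -5/3 (W(H) = -4 + (0 + 7)/3 = -4 + (⅓)*7 = -4 + 7/3 = -5/3)
√((4612/(-15932) + (113*11)/20528) + W(156)) = √((4612/(-15932) + (113*11)/20528) - 5/3) = √((4612*(-1/15932) + 1243*(1/20528)) - 5/3) = √((-1153/3983 + 1243/20528) - 5/3) = √(-18717915/81763024 - 5/3) = √(-464968865/245289072) = I*√7128236337796455/61322268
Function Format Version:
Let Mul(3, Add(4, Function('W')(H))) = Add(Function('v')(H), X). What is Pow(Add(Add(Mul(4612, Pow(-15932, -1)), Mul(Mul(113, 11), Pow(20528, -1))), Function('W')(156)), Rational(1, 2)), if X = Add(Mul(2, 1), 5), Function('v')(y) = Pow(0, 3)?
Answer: Mul(Rational(1, 61322268), I, Pow(7128236337796455, Rational(1, 2))) ≈ Mul(1.3768, I)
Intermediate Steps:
Function('v')(y) = 0
X = 7 (X = Add(2, 5) = 7)
Function('W')(H) = Rational(-5, 3) (Function('W')(H) = Add(-4, Mul(Rational(1, 3), Add(0, 7))) = Add(-4, Mul(Rational(1, 3), 7)) = Add(-4, Rational(7, 3)) = Rational(-5, 3))
Pow(Add(Add(Mul(4612, Pow(-15932, -1)), Mul(Mul(113, 11), Pow(20528, -1))), Function('W')(156)), Rational(1, 2)) = Pow(Add(Add(Mul(4612, Pow(-15932, -1)), Mul(Mul(113, 11), Pow(20528, -1))), Rational(-5, 3)), Rational(1, 2)) = Pow(Add(Add(Mul(4612, Rational(-1, 15932)), Mul(1243, Rational(1, 20528))), Rational(-5, 3)), Rational(1, 2)) = Pow(Add(Add(Rational(-1153, 3983), Rational(1243, 20528)), Rational(-5, 3)), Rational(1, 2)) = Pow(Add(Rational(-18717915, 81763024), Rational(-5, 3)), Rational(1, 2)) = Pow(Rational(-464968865, 245289072), Rational(1, 2)) = Mul(Rational(1, 61322268), I, Pow(7128236337796455, Rational(1, 2)))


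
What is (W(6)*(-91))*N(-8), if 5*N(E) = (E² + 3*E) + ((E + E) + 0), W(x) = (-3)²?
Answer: -19656/5 ≈ -3931.2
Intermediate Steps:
W(x) = 9
N(E) = E + E²/5 (N(E) = ((E² + 3*E) + ((E + E) + 0))/5 = ((E² + 3*E) + (2*E + 0))/5 = ((E² + 3*E) + 2*E)/5 = (E² + 5*E)/5 = E + E²/5)
(W(6)*(-91))*N(-8) = (9*(-91))*((⅕)*(-8)*(5 - 8)) = -819*(-8)*(-3)/5 = -819*24/5 = -19656/5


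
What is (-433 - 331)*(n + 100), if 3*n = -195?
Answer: -26740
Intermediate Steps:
n = -65 (n = (1/3)*(-195) = -65)
(-433 - 331)*(n + 100) = (-433 - 331)*(-65 + 100) = -764*35 = -26740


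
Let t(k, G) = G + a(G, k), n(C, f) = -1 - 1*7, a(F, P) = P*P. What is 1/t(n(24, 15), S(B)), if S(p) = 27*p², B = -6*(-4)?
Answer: 1/15616 ≈ 6.4037e-5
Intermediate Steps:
B = 24
a(F, P) = P²
n(C, f) = -8 (n(C, f) = -1 - 7 = -8)
t(k, G) = G + k²
1/t(n(24, 15), S(B)) = 1/(27*24² + (-8)²) = 1/(27*576 + 64) = 1/(15552 + 64) = 1/15616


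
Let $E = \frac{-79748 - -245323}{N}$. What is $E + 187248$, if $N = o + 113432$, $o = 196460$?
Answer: $\frac{58026822791}{309892} \approx 1.8725 \cdot 10^{5}$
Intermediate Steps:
$N = 309892$ ($N = 196460 + 113432 = 309892$)
$E = \frac{165575}{309892}$ ($E = \frac{-79748 - -245323}{309892} = \left(-79748 + 245323\right) \frac{1}{309892} = 165575 \cdot \frac{1}{309892} = \frac{165575}{309892} \approx 0.5343$)
$E + 187248 = \frac{165575}{309892} + 187248 = \frac{58026822791}{309892}$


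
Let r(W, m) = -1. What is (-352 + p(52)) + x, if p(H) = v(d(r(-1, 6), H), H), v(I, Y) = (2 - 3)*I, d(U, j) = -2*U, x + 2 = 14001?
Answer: 13645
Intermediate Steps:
x = 13999 (x = -2 + 14001 = 13999)
v(I, Y) = -I
p(H) = -2 (p(H) = -(-2)*(-1) = -1*2 = -2)
(-352 + p(52)) + x = (-352 - 2) + 13999 = -354 + 13999 = 13645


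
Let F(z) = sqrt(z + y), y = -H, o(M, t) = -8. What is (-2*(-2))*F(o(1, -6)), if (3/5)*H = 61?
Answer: 4*I*sqrt(987)/3 ≈ 41.889*I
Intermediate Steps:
H = 305/3 (H = (5/3)*61 = 305/3 ≈ 101.67)
y = -305/3 (y = -1*305/3 = -305/3 ≈ -101.67)
F(z) = sqrt(-305/3 + z) (F(z) = sqrt(z - 305/3) = sqrt(-305/3 + z))
(-2*(-2))*F(o(1, -6)) = (-2*(-2))*(sqrt(-915 + 9*(-8))/3) = 4*(sqrt(-915 - 72)/3) = 4*(sqrt(-987)/3) = 4*((I*sqrt(987))/3) = 4*(I*sqrt(987)/3) = 4*I*sqrt(987)/3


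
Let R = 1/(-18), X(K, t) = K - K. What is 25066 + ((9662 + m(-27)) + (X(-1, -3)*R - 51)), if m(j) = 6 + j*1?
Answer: 34656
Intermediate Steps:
X(K, t) = 0
m(j) = 6 + j
R = -1/18 ≈ -0.055556
25066 + ((9662 + m(-27)) + (X(-1, -3)*R - 51)) = 25066 + ((9662 + (6 - 27)) + (0*(-1/18) - 51)) = 25066 + ((9662 - 21) + (0 - 51)) = 25066 + (9641 - 51) = 25066 + 9590 = 34656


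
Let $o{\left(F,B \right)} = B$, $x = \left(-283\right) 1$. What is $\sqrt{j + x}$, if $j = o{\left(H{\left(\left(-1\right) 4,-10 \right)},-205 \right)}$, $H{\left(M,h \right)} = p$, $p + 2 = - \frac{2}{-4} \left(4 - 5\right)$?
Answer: $2 i \sqrt{122} \approx 22.091 i$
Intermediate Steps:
$x = -283$
$p = - \frac{5}{2}$ ($p = -2 + - \frac{2}{-4} \left(4 - 5\right) = -2 + \left(-2\right) \left(- \frac{1}{4}\right) \left(-1\right) = -2 + \frac{1}{2} \left(-1\right) = -2 - \frac{1}{2} = - \frac{5}{2} \approx -2.5$)
$H{\left(M,h \right)} = - \frac{5}{2}$
$j = -205$
$\sqrt{j + x} = \sqrt{-205 - 283} = \sqrt{-488} = 2 i \sqrt{122}$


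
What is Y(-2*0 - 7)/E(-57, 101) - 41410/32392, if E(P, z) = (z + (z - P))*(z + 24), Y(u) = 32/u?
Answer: -4692788897/3670418500 ≈ -1.2785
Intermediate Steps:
E(P, z) = (24 + z)*(-P + 2*z) (E(P, z) = (-P + 2*z)*(24 + z) = (24 + z)*(-P + 2*z))
Y(-2*0 - 7)/E(-57, 101) - 41410/32392 = (32/(-2*0 - 7))/(-24*(-57) + 2*101² + 48*101 - 1*(-57)*101) - 41410/32392 = (32/(0 - 7))/(1368 + 2*10201 + 4848 + 5757) - 41410*1/32392 = (32/(-7))/(1368 + 20402 + 4848 + 5757) - 20705/16196 = (32*(-⅐))/32375 - 20705/16196 = -32/7*1/32375 - 20705/16196 = -32/226625 - 20705/16196 = -4692788897/3670418500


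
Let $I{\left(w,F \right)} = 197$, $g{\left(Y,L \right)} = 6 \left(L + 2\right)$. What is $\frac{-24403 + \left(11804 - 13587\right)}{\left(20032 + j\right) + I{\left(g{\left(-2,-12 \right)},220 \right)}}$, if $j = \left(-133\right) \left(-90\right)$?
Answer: $- \frac{26186}{32199} \approx -0.81326$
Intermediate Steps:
$j = 11970$
$g{\left(Y,L \right)} = 12 + 6 L$ ($g{\left(Y,L \right)} = 6 \left(2 + L\right) = 12 + 6 L$)
$\frac{-24403 + \left(11804 - 13587\right)}{\left(20032 + j\right) + I{\left(g{\left(-2,-12 \right)},220 \right)}} = \frac{-24403 + \left(11804 - 13587\right)}{\left(20032 + 11970\right) + 197} = \frac{-24403 + \left(11804 - 13587\right)}{32002 + 197} = \frac{-24403 - 1783}{32199} = \left(-26186\right) \frac{1}{32199} = - \frac{26186}{32199}$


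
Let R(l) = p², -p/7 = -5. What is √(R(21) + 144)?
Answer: 37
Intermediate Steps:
p = 35 (p = -7*(-5) = 35)
R(l) = 1225 (R(l) = 35² = 1225)
√(R(21) + 144) = √(1225 + 144) = √1369 = 37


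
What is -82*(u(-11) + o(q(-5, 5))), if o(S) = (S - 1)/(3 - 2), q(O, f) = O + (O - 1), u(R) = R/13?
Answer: 13694/13 ≈ 1053.4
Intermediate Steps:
u(R) = R/13 (u(R) = R*(1/13) = R/13)
q(O, f) = -1 + 2*O (q(O, f) = O + (-1 + O) = -1 + 2*O)
o(S) = -1 + S (o(S) = (-1 + S)/1 = (-1 + S)*1 = -1 + S)
-82*(u(-11) + o(q(-5, 5))) = -82*((1/13)*(-11) + (-1 + (-1 + 2*(-5)))) = -82*(-11/13 + (-1 + (-1 - 10))) = -82*(-11/13 + (-1 - 11)) = -82*(-11/13 - 12) = -82*(-167/13) = 13694/13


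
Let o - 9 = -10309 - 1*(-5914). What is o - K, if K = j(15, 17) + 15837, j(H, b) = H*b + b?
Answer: -20495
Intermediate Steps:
o = -4386 (o = 9 + (-10309 - 1*(-5914)) = 9 + (-10309 + 5914) = 9 - 4395 = -4386)
j(H, b) = b + H*b
K = 16109 (K = 17*(1 + 15) + 15837 = 17*16 + 15837 = 272 + 15837 = 16109)
o - K = -4386 - 1*16109 = -4386 - 16109 = -20495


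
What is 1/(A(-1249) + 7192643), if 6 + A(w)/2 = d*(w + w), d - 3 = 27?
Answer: 1/7042751 ≈ 1.4199e-7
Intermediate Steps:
d = 30 (d = 3 + 27 = 30)
A(w) = -12 + 120*w (A(w) = -12 + 2*(30*(w + w)) = -12 + 2*(30*(2*w)) = -12 + 2*(60*w) = -12 + 120*w)
1/(A(-1249) + 7192643) = 1/((-12 + 120*(-1249)) + 7192643) = 1/((-12 - 149880) + 7192643) = 1/(-149892 + 7192643) = 1/7042751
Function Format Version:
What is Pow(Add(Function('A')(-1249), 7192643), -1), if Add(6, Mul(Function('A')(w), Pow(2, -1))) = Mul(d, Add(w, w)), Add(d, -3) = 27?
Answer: Rational(1, 7042751) ≈ 1.4199e-7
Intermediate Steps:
d = 30 (d = Add(3, 27) = 30)
Function('A')(w) = Add(-12, Mul(120, w)) (Function('A')(w) = Add(-12, Mul(2, Mul(30, Add(w, w)))) = Add(-12, Mul(2, Mul(30, Mul(2, w)))) = Add(-12, Mul(2, Mul(60, w))) = Add(-12, Mul(120, w)))
Pow(Add(Function('A')(-1249), 7192643), -1) = Pow(Add(Add(-12, Mul(120, -1249)), 7192643), -1) = Pow(Add(Add(-12, -149880), 7192643), -1) = Pow(Add(-149892, 7192643), -1) = Pow(7042751, -1) = Rational(1, 7042751)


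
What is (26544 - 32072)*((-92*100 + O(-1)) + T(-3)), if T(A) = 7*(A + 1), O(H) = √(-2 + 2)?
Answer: 50934992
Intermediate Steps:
O(H) = 0 (O(H) = √0 = 0)
T(A) = 7 + 7*A (T(A) = 7*(1 + A) = 7 + 7*A)
(26544 - 32072)*((-92*100 + O(-1)) + T(-3)) = (26544 - 32072)*((-92*100 + 0) + (7 + 7*(-3))) = -5528*((-9200 + 0) + (7 - 21)) = -5528*(-9200 - 14) = -5528*(-9214) = 50934992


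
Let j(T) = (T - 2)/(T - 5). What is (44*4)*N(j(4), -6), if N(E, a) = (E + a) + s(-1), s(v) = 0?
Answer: -1408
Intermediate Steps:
j(T) = (-2 + T)/(-5 + T)
N(E, a) = E + a (N(E, a) = (E + a) + 0 = E + a)
(44*4)*N(j(4), -6) = (44*4)*((-2 + 4)/(-5 + 4) - 6) = 176*(2/(-1) - 6) = 176*(-1*2 - 6) = 176*(-2 - 6) = 176*(-8) = -1408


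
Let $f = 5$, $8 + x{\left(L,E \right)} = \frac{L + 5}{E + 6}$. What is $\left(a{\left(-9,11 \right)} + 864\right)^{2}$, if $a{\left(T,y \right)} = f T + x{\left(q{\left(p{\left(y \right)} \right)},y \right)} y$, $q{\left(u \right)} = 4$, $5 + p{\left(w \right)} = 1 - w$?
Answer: $\frac{156900676}{289} \approx 5.4291 \cdot 10^{5}$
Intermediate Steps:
$p{\left(w \right)} = -4 - w$ ($p{\left(w \right)} = -5 - \left(-1 + w\right) = -4 - w$)
$x{\left(L,E \right)} = -8 + \frac{5 + L}{6 + E}$ ($x{\left(L,E \right)} = -8 + \frac{L + 5}{E + 6} = -8 + \frac{5 + L}{6 + E}$)
$a{\left(T,y \right)} = 5 T + \frac{y \left(-39 - 8 y\right)}{6 + y}$ ($a{\left(T,y \right)} = 5 T + \frac{-43 + 4 - 8 y}{6 + y} y = 5 T + \frac{-39 - 8 y}{6 + y} y = 5 T + \frac{y \left(-39 - 8 y\right)}{6 + y}$)
$\left(a{\left(-9,11 \right)} + 864\right)^{2} = \left(\frac{\left(-1\right) 11 \left(39 + 8 \cdot 11\right) + 5 \left(-9\right) \left(6 + 11\right)}{6 + 11} + 864\right)^{2} = \left(\frac{\left(-1\right) 11 \left(39 + 88\right) + 5 \left(-9\right) 17}{17} + 864\right)^{2} = \left(\frac{\left(-1\right) 11 \cdot 127 - 765}{17} + 864\right)^{2} = \left(\frac{-1397 - 765}{17} + 864\right)^{2} = \left(\frac{1}{17} \left(-2162\right) + 864\right)^{2} = \left(- \frac{2162}{17} + 864\right)^{2} = \left(\frac{12526}{17}\right)^{2} = \frac{156900676}{289}$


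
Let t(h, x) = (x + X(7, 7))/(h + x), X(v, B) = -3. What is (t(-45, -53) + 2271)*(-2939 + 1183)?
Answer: -27922156/7 ≈ -3.9889e+6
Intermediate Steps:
t(h, x) = (-3 + x)/(h + x) (t(h, x) = (x - 3)/(h + x) = (-3 + x)/(h + x))
(t(-45, -53) + 2271)*(-2939 + 1183) = ((-3 - 53)/(-45 - 53) + 2271)*(-2939 + 1183) = (-56/(-98) + 2271)*(-1756) = (-1/98*(-56) + 2271)*(-1756) = (4/7 + 2271)*(-1756) = (15901/7)*(-1756) = -27922156/7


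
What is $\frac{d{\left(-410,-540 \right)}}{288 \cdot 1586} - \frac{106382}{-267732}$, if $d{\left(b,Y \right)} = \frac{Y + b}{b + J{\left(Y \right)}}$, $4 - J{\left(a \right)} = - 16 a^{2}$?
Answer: $\frac{3148480682944577}{7923793791730752} \approx 0.39735$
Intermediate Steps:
$J{\left(a \right)} = 4 + 16 a^{2}$ ($J{\left(a \right)} = 4 - - 16 a^{2} = 4 + 16 a^{2}$)
$d{\left(b,Y \right)} = \frac{Y + b}{4 + b + 16 Y^{2}}$ ($d{\left(b,Y \right)} = \frac{Y + b}{b + \left(4 + 16 Y^{2}\right)} = \frac{Y + b}{4 + b + 16 Y^{2}}$)
$\frac{d{\left(-410,-540 \right)}}{288 \cdot 1586} - \frac{106382}{-267732} = \frac{\frac{1}{4 - 410 + 16 \left(-540\right)^{2}} \left(-540 - 410\right)}{288 \cdot 1586} - \frac{106382}{-267732} = \frac{\frac{1}{4 - 410 + 16 \cdot 291600} \left(-950\right)}{456768} - - \frac{53191}{133866} = \frac{1}{4 - 410 + 4665600} \left(-950\right) \frac{1}{456768} + \frac{53191}{133866} = \frac{1}{4665194} \left(-950\right) \frac{1}{456768} + \frac{53191}{133866} = \left(- \frac{475}{2332597}\right) \frac{1}{456768} + \frac{53191}{133866} = - \frac{475}{1065455666496} + \frac{53191}{133866} = \frac{3148480682944577}{7923793791730752}$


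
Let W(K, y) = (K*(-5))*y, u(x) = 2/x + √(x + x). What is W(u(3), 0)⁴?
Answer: 0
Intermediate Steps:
u(x) = 2/x + √2*√x (u(x) = 2/x + √(2*x) = 2/x + √2*√x)
W(K, y) = -5*K*y (W(K, y) = (-5*K)*y = -5*K*y)
W(u(3), 0)⁴ = (-5*(2 + √2*3^(3/2))/3*0)⁴ = (-5*(2 + √2*(3*√3))/3*0)⁴ = (-5*(2 + 3*√6)/3*0)⁴ = (-5*(⅔ + √6)*0)⁴ = 0⁴ = 0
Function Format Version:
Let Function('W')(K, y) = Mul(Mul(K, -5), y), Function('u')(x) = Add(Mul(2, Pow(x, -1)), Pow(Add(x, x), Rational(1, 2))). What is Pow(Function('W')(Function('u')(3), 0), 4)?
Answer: 0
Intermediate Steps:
Function('u')(x) = Add(Mul(2, Pow(x, -1)), Mul(Pow(2, Rational(1, 2)), Pow(x, Rational(1, 2)))) (Function('u')(x) = Add(Mul(2, Pow(x, -1)), Pow(Mul(2, x), Rational(1, 2))) = Add(Mul(2, Pow(x, -1)), Mul(Pow(2, Rational(1, 2)), Pow(x, Rational(1, 2)))))
Function('W')(K, y) = Mul(-5, K, y) (Function('W')(K, y) = Mul(Mul(-5, K), y) = Mul(-5, K, y))
Pow(Function('W')(Function('u')(3), 0), 4) = Pow(Mul(-5, Mul(Pow(3, -1), Add(2, Mul(Pow(2, Rational(1, 2)), Pow(3, Rational(3, 2))))), 0), 4) = Pow(Mul(-5, Mul(Rational(1, 3), Add(2, Mul(Pow(2, Rational(1, 2)), Mul(3, Pow(3, Rational(1, 2)))))), 0), 4) = Pow(Mul(-5, Mul(Rational(1, 3), Add(2, Mul(3, Pow(6, Rational(1, 2))))), 0), 4) = Pow(Mul(-5, Add(Rational(2, 3), Pow(6, Rational(1, 2))), 0), 4) = Pow(0, 4) = 0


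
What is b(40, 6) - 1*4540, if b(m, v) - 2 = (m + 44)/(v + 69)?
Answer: -113422/25 ≈ -4536.9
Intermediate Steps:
b(m, v) = 2 + (44 + m)/(69 + v) (b(m, v) = 2 + (m + 44)/(v + 69) = 2 + (44 + m)/(69 + v))
b(40, 6) - 1*4540 = (182 + 40 + 2*6)/(69 + 6) - 1*4540 = (182 + 40 + 12)/75 - 4540 = (1/75)*234 - 4540 = 78/25 - 4540 = -113422/25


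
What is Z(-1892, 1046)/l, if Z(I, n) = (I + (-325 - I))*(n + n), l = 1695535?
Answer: -135980/339107 ≈ -0.40099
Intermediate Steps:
Z(I, n) = -650*n
Z(-1892, 1046)/l = -650*1046/1695535 = -679900*1/1695535 = -135980/339107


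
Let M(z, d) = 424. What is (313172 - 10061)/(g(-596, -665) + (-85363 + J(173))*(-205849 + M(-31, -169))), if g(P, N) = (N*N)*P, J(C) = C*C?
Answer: 303111/11123963350 ≈ 2.7248e-5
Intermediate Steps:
J(C) = C²
g(P, N) = P*N² (g(P, N) = N²*P = P*N²)
(313172 - 10061)/(g(-596, -665) + (-85363 + J(173))*(-205849 + M(-31, -169))) = (313172 - 10061)/(-596*(-665)² + (-85363 + 173²)*(-205849 + 424)) = 303111/(-596*442225 + (-85363 + 29929)*(-205425)) = 303111/(-263566100 - 55434*(-205425)) = 303111/(-263566100 + 11387529450) = 303111/11123963350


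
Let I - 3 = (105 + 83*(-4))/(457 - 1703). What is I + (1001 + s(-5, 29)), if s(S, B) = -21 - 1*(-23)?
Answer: 1253703/1246 ≈ 1006.2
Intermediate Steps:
s(S, B) = 2 (s(S, B) = -21 + 23 = 2)
I = 3965/1246 (I = 3 + (105 + 83*(-4))/(457 - 1703) = 3 + (105 - 332)/(-1246) = 3 - 227*(-1/1246) = 3 + 227/1246 = 3965/1246 ≈ 3.1822)
I + (1001 + s(-5, 29)) = 3965/1246 + (1001 + 2) = 3965/1246 + 1003 = 1253703/1246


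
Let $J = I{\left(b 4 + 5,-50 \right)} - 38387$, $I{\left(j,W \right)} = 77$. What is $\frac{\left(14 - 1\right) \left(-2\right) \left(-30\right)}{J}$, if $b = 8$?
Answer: $- \frac{26}{1277} \approx -0.02036$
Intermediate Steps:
$J = -38310$ ($J = 77 - 38387 = -38310$)
$\frac{\left(14 - 1\right) \left(-2\right) \left(-30\right)}{J} = \frac{\left(14 - 1\right) \left(-2\right) \left(-30\right)}{-38310} = 13 \left(-2\right) \left(-30\right) \left(- \frac{1}{38310}\right) = \left(-26\right) \left(-30\right) \left(- \frac{1}{38310}\right) = 780 \left(- \frac{1}{38310}\right) = - \frac{26}{1277}$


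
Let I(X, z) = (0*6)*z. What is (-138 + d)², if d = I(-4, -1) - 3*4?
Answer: 22500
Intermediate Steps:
I(X, z) = 0 (I(X, z) = 0*z = 0)
d = -12 (d = 0 - 3*4 = 0 - 12 = -12)
(-138 + d)² = (-138 - 12)² = (-150)² = 22500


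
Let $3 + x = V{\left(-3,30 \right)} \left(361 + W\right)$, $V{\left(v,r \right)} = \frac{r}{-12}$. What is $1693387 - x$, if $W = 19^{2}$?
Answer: $1695195$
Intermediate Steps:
$V{\left(v,r \right)} = - \frac{r}{12}$ ($V{\left(v,r \right)} = r \left(- \frac{1}{12}\right) = - \frac{r}{12}$)
$W = 361$
$x = -1808$ ($x = -3 + \left(- \frac{1}{12}\right) 30 \left(361 + 361\right) = -3 - 1805 = -1808$)
$1693387 - x = 1693387 - -1808 = 1693387 + 1808 = 1695195$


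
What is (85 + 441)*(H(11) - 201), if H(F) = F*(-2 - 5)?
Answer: -146228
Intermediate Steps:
H(F) = -7*F (H(F) = F*(-7) = -7*F)
(85 + 441)*(H(11) - 201) = (85 + 441)*(-7*11 - 201) = 526*(-77 - 201) = 526*(-278) = -146228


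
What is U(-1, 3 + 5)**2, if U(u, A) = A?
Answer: 64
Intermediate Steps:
U(-1, 3 + 5)**2 = (3 + 5)**2 = 8**2 = 64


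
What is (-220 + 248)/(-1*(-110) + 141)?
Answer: 28/251 ≈ 0.11155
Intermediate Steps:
(-220 + 248)/(-1*(-110) + 141) = 28/(110 + 141) = 28/251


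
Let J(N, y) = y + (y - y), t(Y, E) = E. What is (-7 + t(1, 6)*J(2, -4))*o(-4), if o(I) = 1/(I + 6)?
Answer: -31/2 ≈ -15.500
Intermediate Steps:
J(N, y) = y (J(N, y) = y + 0 = y)
o(I) = 1/(6 + I)
(-7 + t(1, 6)*J(2, -4))*o(-4) = (-7 + 6*(-4))/(6 - 4) = (-7 - 24)/2 = -31*½ = -31/2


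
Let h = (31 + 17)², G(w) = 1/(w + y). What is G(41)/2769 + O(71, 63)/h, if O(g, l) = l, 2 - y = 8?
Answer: 678661/24810240 ≈ 0.027354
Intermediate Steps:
y = -6 (y = 2 - 1*8 = 2 - 8 = -6)
G(w) = 1/(-6 + w) (G(w) = 1/(w - 6) = 1/(-6 + w))
h = 2304 (h = 48² = 2304)
G(41)/2769 + O(71, 63)/h = 1/((-6 + 41)*2769) + 63/2304 = (1/2769)/35 + 63*(1/2304) = (1/35)*(1/2769) + 7/256 = 1/96915 + 7/256 = 678661/24810240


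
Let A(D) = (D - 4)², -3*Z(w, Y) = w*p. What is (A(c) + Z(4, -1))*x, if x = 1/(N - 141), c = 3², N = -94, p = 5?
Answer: -11/141 ≈ -0.078014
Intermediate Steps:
Z(w, Y) = -5*w/3 (Z(w, Y) = -w*5/3 = -5*w/3)
c = 9
A(D) = (-4 + D)²
x = -1/235 (x = 1/(-94 - 141) = 1/(-235) = -1/235 ≈ -0.0042553)
(A(c) + Z(4, -1))*x = ((-4 + 9)² - 5/3*4)*(-1/235) = (5² - 20/3)*(-1/235) = (25 - 20/3)*(-1/235) = (55/3)*(-1/235) = -11/141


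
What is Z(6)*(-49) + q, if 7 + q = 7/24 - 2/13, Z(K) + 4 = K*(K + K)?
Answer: -1041725/312 ≈ -3338.9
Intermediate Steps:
Z(K) = -4 + 2*K² (Z(K) = -4 + K*(K + K) = -4 + K*(2*K) = -4 + 2*K²)
q = -2141/312 (q = -7 + (7/24 - 2/13) = -7 + 43/312 = -2141/312 ≈ -6.8622)
Z(6)*(-49) + q = (-4 + 2*6²)*(-49) - 2141/312 = (-4 + 2*36)*(-49) - 2141/312 = (-4 + 72)*(-49) - 2141/312 = 68*(-49) - 2141/312 = -3332 - 2141/312 = -1041725/312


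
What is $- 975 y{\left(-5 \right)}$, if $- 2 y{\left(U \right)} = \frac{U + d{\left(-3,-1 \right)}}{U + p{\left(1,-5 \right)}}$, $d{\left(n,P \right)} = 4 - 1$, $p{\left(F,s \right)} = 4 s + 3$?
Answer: $\frac{975}{22} \approx 44.318$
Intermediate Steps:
$p{\left(F,s \right)} = 3 + 4 s$
$d{\left(n,P \right)} = 3$ ($d{\left(n,P \right)} = 4 - 1 = 3$)
$y{\left(U \right)} = - \frac{3 + U}{2 \left(-17 + U\right)}$ ($y{\left(U \right)} = - \frac{\left(U + 3\right) \frac{1}{U + \left(3 + 4 \left(-5\right)\right)}}{2} = - \frac{\left(3 + U\right) \frac{1}{U + \left(3 - 20\right)}}{2} = - \frac{\left(3 + U\right) \frac{1}{U - 17}}{2} = - \frac{\left(3 + U\right) \frac{1}{-17 + U}}{2} = - \frac{\frac{1}{-17 + U} \left(3 + U\right)}{2} = - \frac{3 + U}{2 \left(-17 + U\right)}$)
$- 975 y{\left(-5 \right)} = - 975 \frac{-3 - -5}{2 \left(-17 - 5\right)} = - 975 \frac{-3 + 5}{2 \left(-22\right)} = - 975 \cdot \frac{1}{2} \left(- \frac{1}{22}\right) 2 = \left(-975\right) \left(- \frac{1}{22}\right) = \frac{975}{22}$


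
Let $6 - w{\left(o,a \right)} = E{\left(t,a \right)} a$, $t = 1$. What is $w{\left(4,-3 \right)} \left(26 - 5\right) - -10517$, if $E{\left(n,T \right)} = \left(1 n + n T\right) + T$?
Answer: $10328$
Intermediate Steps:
$E{\left(n,T \right)} = T + n + T n$ ($E{\left(n,T \right)} = \left(n + T n\right) + T = T + n + T n$)
$w{\left(o,a \right)} = 6 - a \left(1 + 2 a\right)$ ($w{\left(o,a \right)} = 6 - \left(a + 1 + a 1\right) a = 6 - \left(a + 1 + a\right) a = 6 - \left(1 + 2 a\right) a = 6 - a \left(1 + 2 a\right)$)
$w{\left(4,-3 \right)} \left(26 - 5\right) - -10517 = \left(6 - - 3 \left(1 + 2 \left(-3\right)\right)\right) \left(26 - 5\right) - -10517 = \left(6 - - 3 \left(1 - 6\right)\right) 21 + 10517 = \left(6 - \left(-3\right) \left(-5\right)\right) 21 + 10517 = \left(6 - 15\right) 21 + 10517 = \left(-9\right) 21 + 10517 = -189 + 10517 = 10328$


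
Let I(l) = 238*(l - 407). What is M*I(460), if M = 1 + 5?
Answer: 75684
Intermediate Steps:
M = 6
I(l) = -96866 + 238*l (I(l) = 238*(-407 + l) = -96866 + 238*l)
M*I(460) = 6*(-96866 + 238*460) = 6*(-96866 + 109480) = 6*12614 = 75684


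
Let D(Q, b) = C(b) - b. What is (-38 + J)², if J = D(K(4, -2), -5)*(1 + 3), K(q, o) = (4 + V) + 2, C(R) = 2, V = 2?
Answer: 100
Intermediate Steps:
K(q, o) = 8 (K(q, o) = (4 + 2) + 2 = 6 + 2 = 8)
D(Q, b) = 2 - b
J = 28 (J = (2 - 1*(-5))*(1 + 3) = (2 + 5)*4 = 7*4 = 28)
(-38 + J)² = (-38 + 28)² = (-10)² = 100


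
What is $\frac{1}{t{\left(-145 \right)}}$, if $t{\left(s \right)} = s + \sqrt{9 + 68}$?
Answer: $- \frac{145}{20948} - \frac{\sqrt{77}}{20948} \approx -0.0073408$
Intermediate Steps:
$t{\left(s \right)} = s + \sqrt{77}$
$\frac{1}{t{\left(-145 \right)}} = \frac{1}{-145 + \sqrt{77}}$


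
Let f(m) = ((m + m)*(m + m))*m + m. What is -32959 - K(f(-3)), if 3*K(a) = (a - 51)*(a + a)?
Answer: -44947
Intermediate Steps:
f(m) = m + 4*m³ (f(m) = ((2*m)*(2*m))*m + m = (4*m²)*m + m = 4*m³ + m = m + 4*m³)
K(a) = 2*a*(-51 + a)/3 (K(a) = ((a - 51)*(a + a))/3 = ((-51 + a)*(2*a))/3 = (2*a*(-51 + a))/3 = 2*a*(-51 + a)/3)
-32959 - K(f(-3)) = -32959 - 2*(-3 + 4*(-3)³)*(-51 + (-3 + 4*(-3)³))/3 = -32959 - 2*(-3 + 4*(-27))*(-51 + (-3 + 4*(-27)))/3 = -32959 - 2*(-3 - 108)*(-51 + (-3 - 108))/3 = -32959 - 2*(-111)*(-51 - 111)/3 = -32959 - 2*(-111)*(-162)/3 = -32959 - 1*11988 = -32959 - 11988 = -44947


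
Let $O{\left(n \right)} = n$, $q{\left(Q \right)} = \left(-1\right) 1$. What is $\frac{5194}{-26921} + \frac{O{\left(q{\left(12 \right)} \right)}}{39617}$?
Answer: $- \frac{205797619}{1066529257} \approx -0.19296$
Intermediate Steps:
$q{\left(Q \right)} = -1$
$\frac{5194}{-26921} + \frac{O{\left(q{\left(12 \right)} \right)}}{39617} = \frac{5194}{-26921} - \frac{1}{39617} = 5194 \left(- \frac{1}{26921}\right) - \frac{1}{39617} = - \frac{5194}{26921} - \frac{1}{39617} = - \frac{205797619}{1066529257}$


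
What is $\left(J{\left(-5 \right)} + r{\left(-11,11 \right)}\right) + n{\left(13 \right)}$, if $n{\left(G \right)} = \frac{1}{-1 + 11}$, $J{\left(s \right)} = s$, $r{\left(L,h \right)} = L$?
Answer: $- \frac{159}{10} \approx -15.9$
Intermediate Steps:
$n{\left(G \right)} = \frac{1}{10}$
$\left(J{\left(-5 \right)} + r{\left(-11,11 \right)}\right) + n{\left(13 \right)} = \left(-5 - 11\right) + \frac{1}{10} = -16 + \frac{1}{10} = - \frac{159}{10}$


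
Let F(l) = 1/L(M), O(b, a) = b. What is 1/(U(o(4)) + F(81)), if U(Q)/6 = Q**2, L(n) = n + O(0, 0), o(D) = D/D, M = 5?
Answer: 5/31 ≈ 0.16129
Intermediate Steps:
o(D) = 1
L(n) = n (L(n) = n + 0 = n)
U(Q) = 6*Q**2
F(l) = 1/5
1/(U(o(4)) + F(81)) = 1/(6*1**2 + 1/5) = 1/(6*1 + 1/5) = 1/(6 + 1/5) = 1/(31/5) = 5/31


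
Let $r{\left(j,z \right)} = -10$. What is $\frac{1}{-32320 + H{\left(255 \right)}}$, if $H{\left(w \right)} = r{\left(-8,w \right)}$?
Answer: $- \frac{1}{32330} \approx -3.0931 \cdot 10^{-5}$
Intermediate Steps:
$H{\left(w \right)} = -10$
$\frac{1}{-32320 + H{\left(255 \right)}} = \frac{1}{-32320 - 10} = \frac{1}{-32330} = - \frac{1}{32330}$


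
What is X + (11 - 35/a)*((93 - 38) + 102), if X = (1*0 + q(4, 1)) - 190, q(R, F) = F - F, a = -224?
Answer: 49969/32 ≈ 1561.5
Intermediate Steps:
q(R, F) = 0
X = -190 (X = (1*0 + 0) - 190 = (0 + 0) - 190 = 0 - 190 = -190)
X + (11 - 35/a)*((93 - 38) + 102) = -190 + (11 - 35/(-224))*((93 - 38) + 102) = -190 + (11 - 35*(-1)/224)*(55 + 102) = -190 + (11 - 1*(-5/32))*157 = -190 + (11 + 5/32)*157 = -190 + (357/32)*157 = -190 + 56049/32 = 49969/32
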